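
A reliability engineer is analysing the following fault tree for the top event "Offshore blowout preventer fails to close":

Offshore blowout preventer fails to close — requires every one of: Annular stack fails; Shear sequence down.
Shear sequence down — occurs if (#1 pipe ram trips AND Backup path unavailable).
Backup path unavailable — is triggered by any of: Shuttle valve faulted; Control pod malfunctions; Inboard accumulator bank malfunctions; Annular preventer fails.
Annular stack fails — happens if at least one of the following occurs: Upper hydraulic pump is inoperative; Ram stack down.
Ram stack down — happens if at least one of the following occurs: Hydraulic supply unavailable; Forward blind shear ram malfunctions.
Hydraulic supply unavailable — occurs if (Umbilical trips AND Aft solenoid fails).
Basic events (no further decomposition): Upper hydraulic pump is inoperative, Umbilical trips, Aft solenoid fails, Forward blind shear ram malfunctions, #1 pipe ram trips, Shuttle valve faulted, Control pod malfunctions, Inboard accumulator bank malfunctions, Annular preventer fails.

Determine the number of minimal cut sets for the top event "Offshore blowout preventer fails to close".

Hydraulic supply unavailable [AND]: one cut set from each child combined → 1 × 1 = 1 cut set(s).
Ram stack down [OR]: union of children's cut sets → 2 cut set(s).
Annular stack fails [OR]: union of children's cut sets → 3 cut set(s).
Backup path unavailable [OR]: union of children's cut sets → 4 cut set(s).
Shear sequence down [AND]: one cut set from each child combined → 1 × 4 = 4 cut set(s).
Offshore blowout preventer fails to close [AND]: one cut set from each child combined → 3 × 4 = 12 cut set(s).

12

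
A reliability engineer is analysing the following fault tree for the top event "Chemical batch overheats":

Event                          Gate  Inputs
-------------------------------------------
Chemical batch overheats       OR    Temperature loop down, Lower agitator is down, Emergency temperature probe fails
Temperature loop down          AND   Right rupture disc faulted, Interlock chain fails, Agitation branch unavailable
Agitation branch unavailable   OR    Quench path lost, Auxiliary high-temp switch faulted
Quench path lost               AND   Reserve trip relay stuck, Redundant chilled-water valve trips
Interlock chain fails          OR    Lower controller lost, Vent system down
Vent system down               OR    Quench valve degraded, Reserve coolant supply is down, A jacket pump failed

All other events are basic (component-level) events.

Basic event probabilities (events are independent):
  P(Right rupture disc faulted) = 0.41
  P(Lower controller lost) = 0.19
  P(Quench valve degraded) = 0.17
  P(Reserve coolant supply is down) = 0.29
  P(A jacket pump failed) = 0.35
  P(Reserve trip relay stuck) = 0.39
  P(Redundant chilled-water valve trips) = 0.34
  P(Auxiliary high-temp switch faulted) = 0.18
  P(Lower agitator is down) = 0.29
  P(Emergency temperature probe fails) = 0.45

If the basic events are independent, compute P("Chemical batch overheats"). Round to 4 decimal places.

P(Vent system down) [OR] = 1 − (1−0.17) × (1−0.29) × (1−0.35) = 0.616955
P(Interlock chain fails) [OR] = 1 − (1−0.19) × (1−0.616955) = 0.689734
P(Quench path lost) [AND] = 0.39 × 0.34 = 0.132600
P(Agitation branch unavailable) [OR] = 1 − (1−0.132600) × (1−0.18) = 0.288732
P(Temperature loop down) [AND] = 0.41 × 0.689734 × 0.288732 = 0.081651
P(Chemical batch overheats) [OR] = 1 − (1−0.081651) × (1−0.29) × (1−0.45) = 0.641385
Rounded to 4 decimal places: P(Chemical batch overheats) ≈ 0.6414.

0.6414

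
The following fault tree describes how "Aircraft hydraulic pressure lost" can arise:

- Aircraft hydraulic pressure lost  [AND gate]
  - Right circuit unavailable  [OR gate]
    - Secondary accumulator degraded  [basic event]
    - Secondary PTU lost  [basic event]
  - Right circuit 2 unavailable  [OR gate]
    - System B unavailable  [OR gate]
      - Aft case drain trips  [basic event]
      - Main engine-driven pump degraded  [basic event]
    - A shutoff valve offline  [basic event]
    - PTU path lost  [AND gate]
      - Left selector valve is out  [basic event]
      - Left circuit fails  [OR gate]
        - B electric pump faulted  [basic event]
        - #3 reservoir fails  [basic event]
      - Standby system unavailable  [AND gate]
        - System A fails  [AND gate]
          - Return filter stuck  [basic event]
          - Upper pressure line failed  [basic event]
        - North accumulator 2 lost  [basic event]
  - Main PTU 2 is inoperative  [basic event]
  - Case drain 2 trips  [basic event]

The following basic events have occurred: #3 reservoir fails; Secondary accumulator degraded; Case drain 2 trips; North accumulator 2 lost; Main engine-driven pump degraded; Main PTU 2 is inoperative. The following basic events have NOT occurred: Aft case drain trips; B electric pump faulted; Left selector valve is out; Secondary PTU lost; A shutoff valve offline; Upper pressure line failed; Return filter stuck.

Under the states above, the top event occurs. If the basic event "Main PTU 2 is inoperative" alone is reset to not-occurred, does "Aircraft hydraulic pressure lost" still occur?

No

Counterfactual: set "Main PTU 2 is inoperative" to not occurred.
Right circuit unavailable [OR]: Secondary accumulator degraded=occurs, Secondary PTU lost=not → at least one input occurs → occurs.
System B unavailable [OR]: Aft case drain trips=not, Main engine-driven pump degraded=occurs → at least one input occurs → occurs.
Left circuit fails [OR]: B electric pump faulted=not, #3 reservoir fails=occurs → at least one input occurs → occurs.
System A fails [AND]: Return filter stuck=not, Upper pressure line failed=not → not all inputs occur → does not occur.
Standby system unavailable [AND]: System A fails=not, North accumulator 2 lost=occurs → not all inputs occur → does not occur.
PTU path lost [AND]: Left selector valve is out=not, Left circuit fails=occurs, Standby system unavailable=not → not all inputs occur → does not occur.
Right circuit 2 unavailable [OR]: System B unavailable=occurs, A shutoff valve offline=not, PTU path lost=not → at least one input occurs → occurs.
Aircraft hydraulic pressure lost [AND]: Right circuit unavailable=occurs, Right circuit 2 unavailable=occurs, Main PTU 2 is inoperative=not, Case drain 2 trips=occurs → not all inputs occur → does not occur.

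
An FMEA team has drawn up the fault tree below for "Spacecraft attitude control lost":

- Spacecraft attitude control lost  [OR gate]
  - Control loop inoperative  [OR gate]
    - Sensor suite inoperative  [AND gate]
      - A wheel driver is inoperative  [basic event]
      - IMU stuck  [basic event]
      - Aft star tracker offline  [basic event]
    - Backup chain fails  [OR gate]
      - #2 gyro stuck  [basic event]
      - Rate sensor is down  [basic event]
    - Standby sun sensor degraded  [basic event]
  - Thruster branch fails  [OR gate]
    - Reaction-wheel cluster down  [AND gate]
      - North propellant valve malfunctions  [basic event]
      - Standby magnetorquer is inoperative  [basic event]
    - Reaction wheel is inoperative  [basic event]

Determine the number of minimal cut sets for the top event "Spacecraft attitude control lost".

Sensor suite inoperative [AND]: one cut set from each child combined → 1 × 1 × 1 = 1 cut set(s).
Backup chain fails [OR]: union of children's cut sets → 2 cut set(s).
Control loop inoperative [OR]: union of children's cut sets → 4 cut set(s).
Reaction-wheel cluster down [AND]: one cut set from each child combined → 1 × 1 = 1 cut set(s).
Thruster branch fails [OR]: union of children's cut sets → 2 cut set(s).
Spacecraft attitude control lost [OR]: union of children's cut sets → 6 cut set(s).
Minimal cut sets: {A wheel driver is inoperative, Aft star tracker offline, IMU stuck}; {#2 gyro stuck}; {Rate sensor is down}; {Standby sun sensor degraded}; {North propellant valve malfunctions, Standby magnetorquer is inoperative}; {Reaction wheel is inoperative}.

6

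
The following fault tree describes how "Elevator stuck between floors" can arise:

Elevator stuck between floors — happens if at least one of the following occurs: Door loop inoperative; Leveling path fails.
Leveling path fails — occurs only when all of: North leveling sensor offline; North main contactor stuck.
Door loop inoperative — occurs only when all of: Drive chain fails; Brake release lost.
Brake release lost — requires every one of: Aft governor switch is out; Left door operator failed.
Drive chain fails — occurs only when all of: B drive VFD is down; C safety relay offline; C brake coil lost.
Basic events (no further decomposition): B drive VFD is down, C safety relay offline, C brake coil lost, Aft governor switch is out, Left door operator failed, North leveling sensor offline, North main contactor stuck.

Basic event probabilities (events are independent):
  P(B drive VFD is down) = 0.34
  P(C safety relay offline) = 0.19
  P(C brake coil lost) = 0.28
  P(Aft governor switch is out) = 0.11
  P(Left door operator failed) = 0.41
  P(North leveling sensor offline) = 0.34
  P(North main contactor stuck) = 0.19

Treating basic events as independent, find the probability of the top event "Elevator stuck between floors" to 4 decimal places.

0.0654

P(Drive chain fails) [AND] = 0.34 × 0.19 × 0.28 = 0.018088
P(Brake release lost) [AND] = 0.11 × 0.41 = 0.045100
P(Door loop inoperative) [AND] = 0.018088 × 0.045100 = 0.000816
P(Leveling path fails) [AND] = 0.34 × 0.19 = 0.064600
P(Elevator stuck between floors) [OR] = 1 − (1−0.000816) × (1−0.064600) = 0.065363
Rounded to 4 decimal places: P(Elevator stuck between floors) ≈ 0.0654.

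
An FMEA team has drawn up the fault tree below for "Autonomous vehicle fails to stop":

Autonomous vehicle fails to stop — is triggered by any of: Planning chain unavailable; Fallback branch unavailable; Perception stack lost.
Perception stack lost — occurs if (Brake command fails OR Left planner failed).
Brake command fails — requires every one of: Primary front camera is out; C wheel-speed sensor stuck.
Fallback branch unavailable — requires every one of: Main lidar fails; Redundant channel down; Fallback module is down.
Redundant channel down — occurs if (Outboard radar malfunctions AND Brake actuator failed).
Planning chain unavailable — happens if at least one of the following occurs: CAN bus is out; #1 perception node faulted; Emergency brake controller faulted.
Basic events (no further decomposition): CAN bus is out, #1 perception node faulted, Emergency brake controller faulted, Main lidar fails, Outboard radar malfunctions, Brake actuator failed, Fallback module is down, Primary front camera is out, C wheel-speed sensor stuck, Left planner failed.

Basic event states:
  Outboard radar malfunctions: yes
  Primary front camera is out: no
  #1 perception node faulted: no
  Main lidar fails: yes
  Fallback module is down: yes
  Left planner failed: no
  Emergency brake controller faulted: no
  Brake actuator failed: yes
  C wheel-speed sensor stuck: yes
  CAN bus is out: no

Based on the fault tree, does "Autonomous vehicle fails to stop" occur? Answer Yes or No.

Planning chain unavailable [OR]: CAN bus is out=not, #1 perception node faulted=not, Emergency brake controller faulted=not → no input occurs → does not occur.
Redundant channel down [AND]: Outboard radar malfunctions=occurs, Brake actuator failed=occurs → all inputs occur → occurs.
Fallback branch unavailable [AND]: Main lidar fails=occurs, Redundant channel down=occurs, Fallback module is down=occurs → all inputs occur → occurs.
Brake command fails [AND]: Primary front camera is out=not, C wheel-speed sensor stuck=occurs → not all inputs occur → does not occur.
Perception stack lost [OR]: Brake command fails=not, Left planner failed=not → no input occurs → does not occur.
Autonomous vehicle fails to stop [OR]: Planning chain unavailable=not, Fallback branch unavailable=occurs, Perception stack lost=not → at least one input occurs → occurs.

Yes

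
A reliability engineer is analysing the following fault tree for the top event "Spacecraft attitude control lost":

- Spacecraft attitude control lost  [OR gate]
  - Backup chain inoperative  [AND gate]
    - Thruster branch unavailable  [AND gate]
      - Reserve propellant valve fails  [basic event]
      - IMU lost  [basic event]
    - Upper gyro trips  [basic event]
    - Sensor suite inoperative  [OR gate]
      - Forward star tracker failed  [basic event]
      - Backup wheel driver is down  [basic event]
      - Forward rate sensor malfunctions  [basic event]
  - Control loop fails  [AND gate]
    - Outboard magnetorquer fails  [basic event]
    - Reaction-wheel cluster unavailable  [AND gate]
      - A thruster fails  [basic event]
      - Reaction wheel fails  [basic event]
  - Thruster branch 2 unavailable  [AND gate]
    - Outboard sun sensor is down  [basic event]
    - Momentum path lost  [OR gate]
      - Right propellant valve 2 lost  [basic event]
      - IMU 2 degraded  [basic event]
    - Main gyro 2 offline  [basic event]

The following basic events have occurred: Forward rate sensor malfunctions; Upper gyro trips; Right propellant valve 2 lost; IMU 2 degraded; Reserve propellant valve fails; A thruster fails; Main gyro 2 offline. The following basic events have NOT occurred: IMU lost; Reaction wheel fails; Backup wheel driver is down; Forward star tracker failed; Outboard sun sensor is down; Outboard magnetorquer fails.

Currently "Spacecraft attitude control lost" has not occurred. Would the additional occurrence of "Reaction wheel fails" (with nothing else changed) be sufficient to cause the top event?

Counterfactual: set "Reaction wheel fails" to occurred.
Thruster branch unavailable [AND]: Reserve propellant valve fails=occurs, IMU lost=not → not all inputs occur → does not occur.
Sensor suite inoperative [OR]: Forward star tracker failed=not, Backup wheel driver is down=not, Forward rate sensor malfunctions=occurs → at least one input occurs → occurs.
Backup chain inoperative [AND]: Thruster branch unavailable=not, Upper gyro trips=occurs, Sensor suite inoperative=occurs → not all inputs occur → does not occur.
Reaction-wheel cluster unavailable [AND]: A thruster fails=occurs, Reaction wheel fails=occurs → all inputs occur → occurs.
Control loop fails [AND]: Outboard magnetorquer fails=not, Reaction-wheel cluster unavailable=occurs → not all inputs occur → does not occur.
Momentum path lost [OR]: Right propellant valve 2 lost=occurs, IMU 2 degraded=occurs → at least one input occurs → occurs.
Thruster branch 2 unavailable [AND]: Outboard sun sensor is down=not, Momentum path lost=occurs, Main gyro 2 offline=occurs → not all inputs occur → does not occur.
Spacecraft attitude control lost [OR]: Backup chain inoperative=not, Control loop fails=not, Thruster branch 2 unavailable=not → no input occurs → does not occur.

No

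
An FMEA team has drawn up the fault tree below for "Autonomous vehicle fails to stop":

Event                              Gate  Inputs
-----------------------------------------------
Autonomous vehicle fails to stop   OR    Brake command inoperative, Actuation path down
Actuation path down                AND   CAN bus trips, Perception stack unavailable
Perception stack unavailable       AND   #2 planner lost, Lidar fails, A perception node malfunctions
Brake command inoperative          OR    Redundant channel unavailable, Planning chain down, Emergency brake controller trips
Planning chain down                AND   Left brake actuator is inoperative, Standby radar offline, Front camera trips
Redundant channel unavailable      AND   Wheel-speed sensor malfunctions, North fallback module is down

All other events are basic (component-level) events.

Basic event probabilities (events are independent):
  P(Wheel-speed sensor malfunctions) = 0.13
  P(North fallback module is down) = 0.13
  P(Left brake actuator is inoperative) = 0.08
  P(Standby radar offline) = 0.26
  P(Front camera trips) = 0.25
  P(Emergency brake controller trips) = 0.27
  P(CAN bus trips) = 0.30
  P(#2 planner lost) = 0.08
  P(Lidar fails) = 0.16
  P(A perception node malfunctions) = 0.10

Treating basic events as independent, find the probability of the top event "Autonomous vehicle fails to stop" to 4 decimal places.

P(Redundant channel unavailable) [AND] = 0.13 × 0.13 = 0.016900
P(Planning chain down) [AND] = 0.08 × 0.26 × 0.25 = 0.005200
P(Brake command inoperative) [OR] = 1 − (1−0.016900) × (1−0.005200) × (1−0.27) = 0.286069
P(Perception stack unavailable) [AND] = 0.08 × 0.16 × 0.10 = 0.001280
P(Actuation path down) [AND] = 0.30 × 0.001280 = 0.000384
P(Autonomous vehicle fails to stop) [OR] = 1 − (1−0.286069) × (1−0.000384) = 0.286343
Rounded to 4 decimal places: P(Autonomous vehicle fails to stop) ≈ 0.2863.

0.2863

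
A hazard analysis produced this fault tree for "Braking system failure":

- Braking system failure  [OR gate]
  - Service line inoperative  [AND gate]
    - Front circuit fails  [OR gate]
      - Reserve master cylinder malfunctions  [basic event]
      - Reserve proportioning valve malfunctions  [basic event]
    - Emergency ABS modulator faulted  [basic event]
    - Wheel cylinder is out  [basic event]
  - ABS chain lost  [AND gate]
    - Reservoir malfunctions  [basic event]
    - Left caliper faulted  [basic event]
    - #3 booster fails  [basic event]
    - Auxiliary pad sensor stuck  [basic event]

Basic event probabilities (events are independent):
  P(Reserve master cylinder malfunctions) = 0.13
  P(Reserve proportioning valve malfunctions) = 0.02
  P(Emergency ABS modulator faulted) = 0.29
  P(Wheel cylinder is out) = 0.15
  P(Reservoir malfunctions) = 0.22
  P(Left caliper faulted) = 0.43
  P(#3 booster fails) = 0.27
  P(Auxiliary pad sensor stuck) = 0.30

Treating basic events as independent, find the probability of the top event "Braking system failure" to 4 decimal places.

P(Front circuit fails) [OR] = 1 − (1−0.13) × (1−0.02) = 0.147400
P(Service line inoperative) [AND] = 0.147400 × 0.29 × 0.15 = 0.006412
P(ABS chain lost) [AND] = 0.22 × 0.43 × 0.27 × 0.30 = 0.007663
P(Braking system failure) [OR] = 1 − (1−0.006412) × (1−0.007663) = 0.014026
Rounded to 4 decimal places: P(Braking system failure) ≈ 0.0140.

0.0140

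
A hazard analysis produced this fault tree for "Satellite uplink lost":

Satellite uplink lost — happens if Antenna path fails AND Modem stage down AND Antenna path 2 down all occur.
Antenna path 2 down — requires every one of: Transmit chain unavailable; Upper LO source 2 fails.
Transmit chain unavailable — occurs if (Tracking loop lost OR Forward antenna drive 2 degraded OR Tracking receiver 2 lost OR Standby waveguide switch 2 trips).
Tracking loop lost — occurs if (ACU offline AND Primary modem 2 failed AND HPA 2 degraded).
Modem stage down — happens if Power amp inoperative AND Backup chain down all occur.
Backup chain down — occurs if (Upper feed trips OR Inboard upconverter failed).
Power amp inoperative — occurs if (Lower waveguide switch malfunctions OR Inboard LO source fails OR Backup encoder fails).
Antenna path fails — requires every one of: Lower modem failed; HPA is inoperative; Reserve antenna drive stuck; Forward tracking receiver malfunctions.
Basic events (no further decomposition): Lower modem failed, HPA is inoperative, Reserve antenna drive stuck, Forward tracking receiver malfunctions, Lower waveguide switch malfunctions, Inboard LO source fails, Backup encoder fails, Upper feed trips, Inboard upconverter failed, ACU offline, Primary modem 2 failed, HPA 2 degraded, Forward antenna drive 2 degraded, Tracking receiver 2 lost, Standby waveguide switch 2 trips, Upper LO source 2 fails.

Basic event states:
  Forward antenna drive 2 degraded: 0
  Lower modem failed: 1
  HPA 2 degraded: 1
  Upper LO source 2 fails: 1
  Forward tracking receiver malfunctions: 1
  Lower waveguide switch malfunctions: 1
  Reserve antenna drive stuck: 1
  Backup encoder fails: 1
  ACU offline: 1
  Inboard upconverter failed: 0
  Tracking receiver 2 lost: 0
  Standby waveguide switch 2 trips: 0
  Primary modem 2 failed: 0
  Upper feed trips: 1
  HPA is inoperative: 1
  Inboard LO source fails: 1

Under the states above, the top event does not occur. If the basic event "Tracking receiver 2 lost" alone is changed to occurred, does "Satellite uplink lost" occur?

Counterfactual: set "Tracking receiver 2 lost" to occurred.
Antenna path fails [AND]: Lower modem failed=occurs, HPA is inoperative=occurs, Reserve antenna drive stuck=occurs, Forward tracking receiver malfunctions=occurs → all inputs occur → occurs.
Power amp inoperative [OR]: Lower waveguide switch malfunctions=occurs, Inboard LO source fails=occurs, Backup encoder fails=occurs → at least one input occurs → occurs.
Backup chain down [OR]: Upper feed trips=occurs, Inboard upconverter failed=not → at least one input occurs → occurs.
Modem stage down [AND]: Power amp inoperative=occurs, Backup chain down=occurs → all inputs occur → occurs.
Tracking loop lost [AND]: ACU offline=occurs, Primary modem 2 failed=not, HPA 2 degraded=occurs → not all inputs occur → does not occur.
Transmit chain unavailable [OR]: Tracking loop lost=not, Forward antenna drive 2 degraded=not, Tracking receiver 2 lost=occurs, Standby waveguide switch 2 trips=not → at least one input occurs → occurs.
Antenna path 2 down [AND]: Transmit chain unavailable=occurs, Upper LO source 2 fails=occurs → all inputs occur → occurs.
Satellite uplink lost [AND]: Antenna path fails=occurs, Modem stage down=occurs, Antenna path 2 down=occurs → all inputs occur → occurs.

Yes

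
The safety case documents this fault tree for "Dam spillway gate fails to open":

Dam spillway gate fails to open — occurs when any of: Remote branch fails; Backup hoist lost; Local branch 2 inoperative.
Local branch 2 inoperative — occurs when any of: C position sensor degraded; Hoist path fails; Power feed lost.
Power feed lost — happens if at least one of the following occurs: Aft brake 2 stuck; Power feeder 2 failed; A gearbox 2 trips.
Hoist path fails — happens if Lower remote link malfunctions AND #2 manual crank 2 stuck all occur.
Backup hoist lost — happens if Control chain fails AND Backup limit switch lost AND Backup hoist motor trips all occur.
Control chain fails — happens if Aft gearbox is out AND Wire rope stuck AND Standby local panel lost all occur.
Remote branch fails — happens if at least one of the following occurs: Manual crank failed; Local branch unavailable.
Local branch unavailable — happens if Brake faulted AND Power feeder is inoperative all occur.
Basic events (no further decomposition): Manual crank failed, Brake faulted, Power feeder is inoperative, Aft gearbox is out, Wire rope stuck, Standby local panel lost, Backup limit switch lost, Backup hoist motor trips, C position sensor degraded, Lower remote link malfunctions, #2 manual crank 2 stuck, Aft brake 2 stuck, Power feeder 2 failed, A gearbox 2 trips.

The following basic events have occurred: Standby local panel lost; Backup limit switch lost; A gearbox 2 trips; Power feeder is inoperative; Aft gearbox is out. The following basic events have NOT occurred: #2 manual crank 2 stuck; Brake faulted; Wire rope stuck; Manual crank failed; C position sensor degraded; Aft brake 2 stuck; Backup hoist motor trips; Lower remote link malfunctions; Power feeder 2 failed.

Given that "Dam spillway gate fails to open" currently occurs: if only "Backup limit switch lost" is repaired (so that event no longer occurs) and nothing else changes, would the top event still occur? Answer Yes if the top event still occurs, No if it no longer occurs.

Yes

Counterfactual: set "Backup limit switch lost" to not occurred.
Local branch unavailable [AND]: Brake faulted=not, Power feeder is inoperative=occurs → not all inputs occur → does not occur.
Remote branch fails [OR]: Manual crank failed=not, Local branch unavailable=not → no input occurs → does not occur.
Control chain fails [AND]: Aft gearbox is out=occurs, Wire rope stuck=not, Standby local panel lost=occurs → not all inputs occur → does not occur.
Backup hoist lost [AND]: Control chain fails=not, Backup limit switch lost=not, Backup hoist motor trips=not → not all inputs occur → does not occur.
Hoist path fails [AND]: Lower remote link malfunctions=not, #2 manual crank 2 stuck=not → not all inputs occur → does not occur.
Power feed lost [OR]: Aft brake 2 stuck=not, Power feeder 2 failed=not, A gearbox 2 trips=occurs → at least one input occurs → occurs.
Local branch 2 inoperative [OR]: C position sensor degraded=not, Hoist path fails=not, Power feed lost=occurs → at least one input occurs → occurs.
Dam spillway gate fails to open [OR]: Remote branch fails=not, Backup hoist lost=not, Local branch 2 inoperative=occurs → at least one input occurs → occurs.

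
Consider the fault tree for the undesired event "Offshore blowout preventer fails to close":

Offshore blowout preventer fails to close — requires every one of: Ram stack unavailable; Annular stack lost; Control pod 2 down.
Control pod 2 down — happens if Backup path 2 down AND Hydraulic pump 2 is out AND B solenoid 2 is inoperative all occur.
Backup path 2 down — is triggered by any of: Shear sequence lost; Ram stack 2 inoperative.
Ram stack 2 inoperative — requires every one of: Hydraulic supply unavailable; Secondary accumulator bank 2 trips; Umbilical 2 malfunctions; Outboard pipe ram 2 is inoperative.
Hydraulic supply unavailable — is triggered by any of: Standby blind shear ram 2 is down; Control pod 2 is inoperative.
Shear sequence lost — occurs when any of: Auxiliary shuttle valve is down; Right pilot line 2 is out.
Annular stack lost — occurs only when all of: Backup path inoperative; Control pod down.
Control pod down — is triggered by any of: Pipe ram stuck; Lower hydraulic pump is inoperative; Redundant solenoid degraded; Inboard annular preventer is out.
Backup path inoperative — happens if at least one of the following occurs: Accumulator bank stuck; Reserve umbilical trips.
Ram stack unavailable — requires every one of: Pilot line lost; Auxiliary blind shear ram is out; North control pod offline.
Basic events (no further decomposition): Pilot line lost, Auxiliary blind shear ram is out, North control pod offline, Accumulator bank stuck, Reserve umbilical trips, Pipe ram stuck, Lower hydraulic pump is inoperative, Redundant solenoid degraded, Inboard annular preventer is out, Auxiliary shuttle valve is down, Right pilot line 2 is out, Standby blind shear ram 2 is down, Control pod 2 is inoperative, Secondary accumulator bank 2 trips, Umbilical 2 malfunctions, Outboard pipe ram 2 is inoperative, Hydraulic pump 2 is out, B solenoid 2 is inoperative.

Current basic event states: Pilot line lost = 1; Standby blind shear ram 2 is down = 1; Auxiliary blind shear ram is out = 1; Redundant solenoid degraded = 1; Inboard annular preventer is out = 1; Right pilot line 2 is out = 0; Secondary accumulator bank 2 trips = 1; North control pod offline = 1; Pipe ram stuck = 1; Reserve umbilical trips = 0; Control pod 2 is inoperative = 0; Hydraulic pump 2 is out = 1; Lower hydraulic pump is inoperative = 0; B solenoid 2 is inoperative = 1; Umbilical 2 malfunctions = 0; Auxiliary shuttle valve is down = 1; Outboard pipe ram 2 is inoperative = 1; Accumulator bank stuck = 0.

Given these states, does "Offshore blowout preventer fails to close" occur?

No

Ram stack unavailable [AND]: Pilot line lost=occurs, Auxiliary blind shear ram is out=occurs, North control pod offline=occurs → all inputs occur → occurs.
Backup path inoperative [OR]: Accumulator bank stuck=not, Reserve umbilical trips=not → no input occurs → does not occur.
Control pod down [OR]: Pipe ram stuck=occurs, Lower hydraulic pump is inoperative=not, Redundant solenoid degraded=occurs, Inboard annular preventer is out=occurs → at least one input occurs → occurs.
Annular stack lost [AND]: Backup path inoperative=not, Control pod down=occurs → not all inputs occur → does not occur.
Shear sequence lost [OR]: Auxiliary shuttle valve is down=occurs, Right pilot line 2 is out=not → at least one input occurs → occurs.
Hydraulic supply unavailable [OR]: Standby blind shear ram 2 is down=occurs, Control pod 2 is inoperative=not → at least one input occurs → occurs.
Ram stack 2 inoperative [AND]: Hydraulic supply unavailable=occurs, Secondary accumulator bank 2 trips=occurs, Umbilical 2 malfunctions=not, Outboard pipe ram 2 is inoperative=occurs → not all inputs occur → does not occur.
Backup path 2 down [OR]: Shear sequence lost=occurs, Ram stack 2 inoperative=not → at least one input occurs → occurs.
Control pod 2 down [AND]: Backup path 2 down=occurs, Hydraulic pump 2 is out=occurs, B solenoid 2 is inoperative=occurs → all inputs occur → occurs.
Offshore blowout preventer fails to close [AND]: Ram stack unavailable=occurs, Annular stack lost=not, Control pod 2 down=occurs → not all inputs occur → does not occur.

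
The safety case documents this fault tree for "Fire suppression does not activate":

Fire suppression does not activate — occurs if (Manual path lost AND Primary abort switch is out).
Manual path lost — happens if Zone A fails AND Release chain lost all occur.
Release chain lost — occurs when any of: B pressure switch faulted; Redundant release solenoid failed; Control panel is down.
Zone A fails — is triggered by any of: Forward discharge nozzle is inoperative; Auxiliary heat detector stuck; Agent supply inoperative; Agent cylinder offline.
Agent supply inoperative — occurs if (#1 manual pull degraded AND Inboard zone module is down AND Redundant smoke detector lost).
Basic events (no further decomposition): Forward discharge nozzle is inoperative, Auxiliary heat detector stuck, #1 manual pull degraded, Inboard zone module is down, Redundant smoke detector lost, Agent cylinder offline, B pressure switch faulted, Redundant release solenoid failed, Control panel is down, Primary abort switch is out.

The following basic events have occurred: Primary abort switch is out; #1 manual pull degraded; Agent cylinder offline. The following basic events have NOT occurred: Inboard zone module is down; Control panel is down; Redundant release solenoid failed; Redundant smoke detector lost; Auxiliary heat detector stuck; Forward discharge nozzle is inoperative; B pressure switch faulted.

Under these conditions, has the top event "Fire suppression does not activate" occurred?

Agent supply inoperative [AND]: #1 manual pull degraded=occurs, Inboard zone module is down=not, Redundant smoke detector lost=not → not all inputs occur → does not occur.
Zone A fails [OR]: Forward discharge nozzle is inoperative=not, Auxiliary heat detector stuck=not, Agent supply inoperative=not, Agent cylinder offline=occurs → at least one input occurs → occurs.
Release chain lost [OR]: B pressure switch faulted=not, Redundant release solenoid failed=not, Control panel is down=not → no input occurs → does not occur.
Manual path lost [AND]: Zone A fails=occurs, Release chain lost=not → not all inputs occur → does not occur.
Fire suppression does not activate [AND]: Manual path lost=not, Primary abort switch is out=occurs → not all inputs occur → does not occur.

No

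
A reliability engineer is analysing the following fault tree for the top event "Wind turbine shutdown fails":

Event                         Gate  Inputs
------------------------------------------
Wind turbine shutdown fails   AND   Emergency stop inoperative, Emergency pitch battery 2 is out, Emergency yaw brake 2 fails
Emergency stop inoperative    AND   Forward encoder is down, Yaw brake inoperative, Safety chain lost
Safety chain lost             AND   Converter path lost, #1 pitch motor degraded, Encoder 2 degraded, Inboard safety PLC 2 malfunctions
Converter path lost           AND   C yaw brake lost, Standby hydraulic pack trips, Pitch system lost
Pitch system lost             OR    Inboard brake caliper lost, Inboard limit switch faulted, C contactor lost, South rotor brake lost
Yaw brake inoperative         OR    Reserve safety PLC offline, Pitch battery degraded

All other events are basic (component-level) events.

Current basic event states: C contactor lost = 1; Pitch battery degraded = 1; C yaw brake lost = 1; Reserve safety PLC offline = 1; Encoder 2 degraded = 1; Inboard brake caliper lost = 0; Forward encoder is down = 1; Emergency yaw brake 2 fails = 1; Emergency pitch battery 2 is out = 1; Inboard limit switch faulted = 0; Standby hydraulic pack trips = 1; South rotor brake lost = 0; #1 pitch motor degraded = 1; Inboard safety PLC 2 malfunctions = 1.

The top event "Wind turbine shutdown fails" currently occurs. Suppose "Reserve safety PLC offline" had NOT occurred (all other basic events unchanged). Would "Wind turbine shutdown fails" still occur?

Counterfactual: set "Reserve safety PLC offline" to not occurred.
Yaw brake inoperative [OR]: Reserve safety PLC offline=not, Pitch battery degraded=occurs → at least one input occurs → occurs.
Pitch system lost [OR]: Inboard brake caliper lost=not, Inboard limit switch faulted=not, C contactor lost=occurs, South rotor brake lost=not → at least one input occurs → occurs.
Converter path lost [AND]: C yaw brake lost=occurs, Standby hydraulic pack trips=occurs, Pitch system lost=occurs → all inputs occur → occurs.
Safety chain lost [AND]: Converter path lost=occurs, #1 pitch motor degraded=occurs, Encoder 2 degraded=occurs, Inboard safety PLC 2 malfunctions=occurs → all inputs occur → occurs.
Emergency stop inoperative [AND]: Forward encoder is down=occurs, Yaw brake inoperative=occurs, Safety chain lost=occurs → all inputs occur → occurs.
Wind turbine shutdown fails [AND]: Emergency stop inoperative=occurs, Emergency pitch battery 2 is out=occurs, Emergency yaw brake 2 fails=occurs → all inputs occur → occurs.

Yes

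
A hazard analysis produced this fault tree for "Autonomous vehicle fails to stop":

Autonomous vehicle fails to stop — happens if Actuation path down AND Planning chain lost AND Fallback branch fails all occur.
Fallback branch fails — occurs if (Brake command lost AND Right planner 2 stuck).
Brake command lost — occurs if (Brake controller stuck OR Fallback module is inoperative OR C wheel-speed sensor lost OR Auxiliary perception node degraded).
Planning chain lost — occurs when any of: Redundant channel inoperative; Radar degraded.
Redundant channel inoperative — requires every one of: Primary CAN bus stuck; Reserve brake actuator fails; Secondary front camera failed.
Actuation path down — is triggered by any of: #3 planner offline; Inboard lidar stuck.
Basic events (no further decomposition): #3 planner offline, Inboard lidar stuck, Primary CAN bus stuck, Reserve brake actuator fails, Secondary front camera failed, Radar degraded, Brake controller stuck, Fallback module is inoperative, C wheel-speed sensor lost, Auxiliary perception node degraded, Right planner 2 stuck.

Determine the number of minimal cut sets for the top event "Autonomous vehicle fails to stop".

Actuation path down [OR]: union of children's cut sets → 2 cut set(s).
Redundant channel inoperative [AND]: one cut set from each child combined → 1 × 1 × 1 = 1 cut set(s).
Planning chain lost [OR]: union of children's cut sets → 2 cut set(s).
Brake command lost [OR]: union of children's cut sets → 4 cut set(s).
Fallback branch fails [AND]: one cut set from each child combined → 4 × 1 = 4 cut set(s).
Autonomous vehicle fails to stop [AND]: one cut set from each child combined → 2 × 2 × 4 = 16 cut set(s).

16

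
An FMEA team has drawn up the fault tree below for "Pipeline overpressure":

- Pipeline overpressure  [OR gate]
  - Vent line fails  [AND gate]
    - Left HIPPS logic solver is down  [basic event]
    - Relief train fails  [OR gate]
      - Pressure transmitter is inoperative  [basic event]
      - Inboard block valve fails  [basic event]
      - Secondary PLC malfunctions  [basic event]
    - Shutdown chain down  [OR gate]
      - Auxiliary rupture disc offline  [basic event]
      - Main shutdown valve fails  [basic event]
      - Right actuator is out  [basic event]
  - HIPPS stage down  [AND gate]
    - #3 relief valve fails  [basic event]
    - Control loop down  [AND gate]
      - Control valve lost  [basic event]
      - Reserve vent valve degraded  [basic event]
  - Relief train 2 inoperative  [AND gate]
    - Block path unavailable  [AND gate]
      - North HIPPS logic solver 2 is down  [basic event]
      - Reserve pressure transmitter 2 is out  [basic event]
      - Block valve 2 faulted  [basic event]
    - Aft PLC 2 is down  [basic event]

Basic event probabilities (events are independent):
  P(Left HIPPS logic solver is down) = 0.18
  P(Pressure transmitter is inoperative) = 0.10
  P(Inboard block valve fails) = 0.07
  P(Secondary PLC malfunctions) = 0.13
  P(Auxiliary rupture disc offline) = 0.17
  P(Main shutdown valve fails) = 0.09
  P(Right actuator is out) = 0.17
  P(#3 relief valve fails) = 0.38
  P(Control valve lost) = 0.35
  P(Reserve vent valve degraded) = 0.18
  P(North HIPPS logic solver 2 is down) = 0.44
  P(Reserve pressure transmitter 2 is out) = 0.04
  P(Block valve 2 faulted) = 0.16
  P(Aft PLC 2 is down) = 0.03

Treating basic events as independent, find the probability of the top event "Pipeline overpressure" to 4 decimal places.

P(Relief train fails) [OR] = 1 − (1−0.10) × (1−0.07) × (1−0.13) = 0.271810
P(Shutdown chain down) [OR] = 1 − (1−0.17) × (1−0.09) × (1−0.17) = 0.373101
P(Vent line fails) [AND] = 0.18 × 0.271810 × 0.373101 = 0.018254
P(Control loop down) [AND] = 0.35 × 0.18 = 0.063000
P(HIPPS stage down) [AND] = 0.38 × 0.063000 = 0.023940
P(Block path unavailable) [AND] = 0.44 × 0.04 × 0.16 = 0.002816
P(Relief train 2 inoperative) [AND] = 0.002816 × 0.03 = 0.000084
P(Pipeline overpressure) [OR] = 1 − (1−0.018254) × (1−0.023940) × (1−0.000084) = 0.041837
Rounded to 4 decimal places: P(Pipeline overpressure) ≈ 0.0418.

0.0418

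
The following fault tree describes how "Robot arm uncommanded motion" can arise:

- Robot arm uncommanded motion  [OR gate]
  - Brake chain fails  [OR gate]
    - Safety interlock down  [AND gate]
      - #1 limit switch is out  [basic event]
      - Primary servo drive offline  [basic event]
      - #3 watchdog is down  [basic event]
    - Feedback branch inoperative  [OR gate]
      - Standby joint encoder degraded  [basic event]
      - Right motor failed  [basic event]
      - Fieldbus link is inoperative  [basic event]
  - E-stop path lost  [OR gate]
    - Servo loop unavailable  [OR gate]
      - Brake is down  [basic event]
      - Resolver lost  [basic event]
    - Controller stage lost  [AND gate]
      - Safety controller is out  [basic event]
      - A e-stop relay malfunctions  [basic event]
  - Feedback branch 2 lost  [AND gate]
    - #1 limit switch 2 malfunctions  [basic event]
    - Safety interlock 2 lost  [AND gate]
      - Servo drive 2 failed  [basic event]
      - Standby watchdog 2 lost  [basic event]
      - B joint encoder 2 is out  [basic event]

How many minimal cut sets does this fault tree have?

8

Safety interlock down [AND]: one cut set from each child combined → 1 × 1 × 1 = 1 cut set(s).
Feedback branch inoperative [OR]: union of children's cut sets → 3 cut set(s).
Brake chain fails [OR]: union of children's cut sets → 4 cut set(s).
Servo loop unavailable [OR]: union of children's cut sets → 2 cut set(s).
Controller stage lost [AND]: one cut set from each child combined → 1 × 1 = 1 cut set(s).
E-stop path lost [OR]: union of children's cut sets → 3 cut set(s).
Safety interlock 2 lost [AND]: one cut set from each child combined → 1 × 1 × 1 = 1 cut set(s).
Feedback branch 2 lost [AND]: one cut set from each child combined → 1 × 1 = 1 cut set(s).
Robot arm uncommanded motion [OR]: union of children's cut sets → 8 cut set(s).
Minimal cut sets: {#1 limit switch is out, #3 watchdog is down, Primary servo drive offline}; {Standby joint encoder degraded}; {Right motor failed}; {Fieldbus link is inoperative}; {Brake is down}; {Resolver lost}; {A e-stop relay malfunctions, Safety controller is out}; {#1 limit switch 2 malfunctions, B joint encoder 2 is out, Servo drive 2 failed, Standby watchdog 2 lost}.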